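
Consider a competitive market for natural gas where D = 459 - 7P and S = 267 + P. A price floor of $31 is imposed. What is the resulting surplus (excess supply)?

Surplus = 56

Equilibrium price would be P* = 24, so the floor at 31 binds.
At P = 31: D = 242, S = 298.
Surplus = 298 − 242 = 56.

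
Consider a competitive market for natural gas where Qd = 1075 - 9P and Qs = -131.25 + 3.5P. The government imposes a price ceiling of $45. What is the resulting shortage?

Equilibrium price would be P* = 96.5, so the ceiling at 45 binds.
At P = 45: Qd = 1075 − 9(45) = 670, Qs = -131.25 + 3.5(45) = 26.25.
Shortage = 670 − 26.25 = 643.75.

Shortage = 643.75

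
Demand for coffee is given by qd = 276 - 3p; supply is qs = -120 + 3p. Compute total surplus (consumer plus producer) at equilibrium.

Equilibrium: 276 - 3p = -120 + 3p gives p* = 66, q* = 78.
Demand choke price: p = 92; supply starts at p = 40.
CS = ½(92 − 66)(78) = 1014; PS = ½(66 − 40)(78) = 1014.

Total surplus = 2028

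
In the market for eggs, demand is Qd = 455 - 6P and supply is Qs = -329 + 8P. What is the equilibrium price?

Set Qd = Qs: 455 - 6P = -329 + 8P.
784 = 14P, so P* = 56.
Q* = 455 − 6(56) = 119.

P* = 56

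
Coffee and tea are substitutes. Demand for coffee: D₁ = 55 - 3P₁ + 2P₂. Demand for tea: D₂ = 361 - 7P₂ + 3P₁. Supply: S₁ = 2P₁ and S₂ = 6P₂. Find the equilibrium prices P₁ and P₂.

P₁ = 1437/59, P₂ = 1970/59

Market 1: 55 - 3P₁ + 2P₂ = 2P₁ → 5P₁ - 2P₂ = 55.
Market 2: 13P₂ - 3P₁ = 361.
Eliminating P₂: 13×(1) + 2×(2) gives 59P₁ = 1437, so P₁ = 1437/59.
Back-substitute into (2): P₂ = (361 + 3×1437/59) / 13 = 1970/59.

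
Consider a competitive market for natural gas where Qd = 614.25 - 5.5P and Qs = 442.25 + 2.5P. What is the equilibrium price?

Set Qd = Qs: 614.25 - 5.5P = 442.25 + 2.5P.
172 = 8P, so P* = 21.5.
Q* = 614.25 − 5.5(21.5) = 496.

P* = 21.5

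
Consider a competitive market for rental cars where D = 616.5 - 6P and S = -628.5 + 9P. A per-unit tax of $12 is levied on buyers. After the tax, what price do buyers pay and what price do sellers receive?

Pre-tax equilibrium: P* = 83, Q* = 118.5.
Tax on buyers shifts demand to D = 616.5 − 6(P + 12) = 544.5 - 6P.
544.5 - 6P = -628.5 + 9P gives seller price Ps = 78.2; buyers pay Pb = 78.2 + 12 = 90.2.
New quantity: Q = 616.5 − 6(90.2) = 75.3.

Buyers pay $90.2, sellers receive $78.2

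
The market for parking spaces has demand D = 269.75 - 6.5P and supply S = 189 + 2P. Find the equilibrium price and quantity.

Set D = S: 269.75 - 6.5P = 189 + 2P.
80.75 = 8.5P, so P* = 9.5.
Q* = 269.75 − 6.5(9.5) = 208.

P* = 9.5, Q* = 208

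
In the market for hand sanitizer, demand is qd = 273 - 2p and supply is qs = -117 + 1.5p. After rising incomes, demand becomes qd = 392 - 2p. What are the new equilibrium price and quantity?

Original equilibrium: p* = 780/7, q* = 351/7.
New equilibrium: 392 - 2p = -117 + 1.5p, so 509 = 3.5p and p' = 1018/7; q' = 392 − 2(1018/7) = 708/7.

p' = 1018/7, q' = 708/7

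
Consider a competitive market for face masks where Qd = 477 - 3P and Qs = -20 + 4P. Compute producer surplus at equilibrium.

Equilibrium: 477 - 3P = -20 + 4P gives P* = 71, Q* = 264.
Supply starts at P = 5 (where Qs = 0).
PS = ½(71 − 5)(264) = 8712.

Producer surplus = 8712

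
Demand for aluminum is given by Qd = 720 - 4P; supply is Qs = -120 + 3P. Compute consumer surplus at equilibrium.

Equilibrium: 720 - 4P = -120 + 3P gives P* = 120, Q* = 240.
Demand choke price (Qd = 0): P = 180.
CS = ½(180 − 120)(240) = 7200.

Consumer surplus = 7200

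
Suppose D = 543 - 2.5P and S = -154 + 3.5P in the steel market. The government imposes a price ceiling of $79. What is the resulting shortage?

Shortage = 223

Equilibrium price would be P* = 697/6, so the ceiling at 79 binds.
At P = 79: D = 543 − 2.5(79) = 345.5, S = -154 + 3.5(79) = 122.5.
Shortage = 345.5 − 122.5 = 223.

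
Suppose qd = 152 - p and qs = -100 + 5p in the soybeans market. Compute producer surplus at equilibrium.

Equilibrium: 152 - p = -100 + 5p gives p* = 42, q* = 110.
Supply starts at p = 20 (where qs = 0).
PS = ½(42 − 20)(110) = 1210.

Producer surplus = 1210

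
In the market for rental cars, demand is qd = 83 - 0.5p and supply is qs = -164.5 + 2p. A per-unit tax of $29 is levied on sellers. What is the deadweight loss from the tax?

Pre-tax equilibrium: p* = 99, q* = 33.5.
Tax on sellers shifts supply to qs = -164.5 + 2(p − 29) = -222.5 + 2p.
83 - 0.5p = -222.5 + 2p gives buyer price pb = 122.2; sellers receive ps = 122.2 − 29 = 93.2.
New quantity: q = 83 − 0.5(122.2) = 21.9.
DWL = ½ × 29 × (33.5 − 21.9) = 168.2.

Deadweight loss = 168.2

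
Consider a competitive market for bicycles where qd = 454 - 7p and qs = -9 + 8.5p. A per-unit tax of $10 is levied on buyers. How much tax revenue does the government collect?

Tax revenue = 64020/31

Pre-tax equilibrium: p* = 926/31, q* = 7592/31.
Tax on buyers shifts demand to qd = 454 − 7(p + 10) = 384 - 7p.
384 - 7p = -9 + 8.5p gives seller price ps = 786/31; buyers pay pb = 786/31 + 10 = 1096/31.
New quantity: q = 454 − 7(1096/31) = 6402/31.
Revenue = 10 × 6402/31 = 64020/31.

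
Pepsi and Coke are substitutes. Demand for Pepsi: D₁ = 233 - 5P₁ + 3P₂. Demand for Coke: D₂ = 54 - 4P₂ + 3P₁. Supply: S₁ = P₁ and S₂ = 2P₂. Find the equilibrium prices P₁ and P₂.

P₁ = 520/9, P₂ = 341/9

Market 1: 233 - 5P₁ + 3P₂ = P₁ → 6P₁ - 3P₂ = 233.
Market 2: 6P₂ - 3P₁ = 54.
Eliminating P₂: 6×(1) + 3×(2) gives 27P₁ = 1560, so P₁ = 520/9.
Back-substitute into (2): P₂ = (54 + 3×520/9) / 6 = 341/9.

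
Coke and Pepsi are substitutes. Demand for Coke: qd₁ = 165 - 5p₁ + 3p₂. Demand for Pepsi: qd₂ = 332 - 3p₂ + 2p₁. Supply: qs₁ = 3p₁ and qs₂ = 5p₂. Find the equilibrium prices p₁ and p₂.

p₁ = 1158/29, p₂ = 1493/29

Market 1: 165 - 5p₁ + 3p₂ = 3p₁ → 8p₁ - 3p₂ = 165.
Market 2: 8p₂ - 2p₁ = 332.
Eliminating p₂: 8×(1) + 3×(2) gives 58p₁ = 2316, so p₁ = 1158/29.
Back-substitute into (2): p₂ = (332 + 2×1158/29) / 8 = 1493/29.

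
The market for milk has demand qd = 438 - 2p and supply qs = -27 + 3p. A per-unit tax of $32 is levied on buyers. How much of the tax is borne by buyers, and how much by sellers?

Buyers bear $19.2, sellers bear $12.8

Pre-tax equilibrium: p* = 93, q* = 252.
Tax on buyers shifts demand to qd = 438 − 2(p + 32) = 374 - 2p.
374 - 2p = -27 + 3p gives seller price ps = 80.2; buyers pay pb = 80.2 + 32 = 112.2.
New quantity: q = 438 − 2(112.2) = 213.6.
Buyer burden = 112.2 − 93 = 19.2; seller burden = 93 − 80.2 = 12.8.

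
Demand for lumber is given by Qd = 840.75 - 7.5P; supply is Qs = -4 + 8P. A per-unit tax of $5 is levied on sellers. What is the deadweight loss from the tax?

Pre-tax equilibrium: P* = 54.5, Q* = 432.
Tax on sellers shifts supply to Qs = -4 + 8(P − 5) = -44 + 8P.
840.75 - 7.5P = -44 + 8P gives buyer price Pb = 3539/62; sellers receive Ps = 3539/62 − 5 = 3229/62.
New quantity: Q = 840.75 − 7.5(3539/62) = 12792/31.
DWL = ½ × 5 × (432 − 12792/31) = 1500/31.

Deadweight loss = 1500/31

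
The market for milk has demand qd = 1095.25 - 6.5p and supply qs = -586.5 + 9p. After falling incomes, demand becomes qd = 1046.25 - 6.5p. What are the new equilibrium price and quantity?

p' = 6531/62, q' = 11208/31

Original equilibrium: p* = 108.5, q* = 390.
New equilibrium: 1046.25 - 6.5p = -586.5 + 9p, so 1632.75 = 15.5p and p' = 6531/62; q' = 1046.25 − 6.5(6531/62) = 11208/31.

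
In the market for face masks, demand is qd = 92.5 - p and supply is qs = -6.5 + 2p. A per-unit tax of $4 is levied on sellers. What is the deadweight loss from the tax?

Pre-tax equilibrium: p* = 33, q* = 59.5.
Tax on sellers shifts supply to qs = -6.5 + 2(p − 4) = -14.5 + 2p.
92.5 - p = -14.5 + 2p gives buyer price pb = 107/3; sellers receive ps = 107/3 − 4 = 95/3.
New quantity: q = 92.5 − 1(107/3) = 341/6.
DWL = ½ × 4 × (59.5 − 341/6) = 16/3.

Deadweight loss = 16/3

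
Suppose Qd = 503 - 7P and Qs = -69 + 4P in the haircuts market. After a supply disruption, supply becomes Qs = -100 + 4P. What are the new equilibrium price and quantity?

Original equilibrium: P* = 52, Q* = 139.
New equilibrium: 503 - 7P = -100 + 4P, so 603 = 11P and P' = 603/11; Q' = 503 − 7(603/11) = 1312/11.

P' = 603/11, Q' = 1312/11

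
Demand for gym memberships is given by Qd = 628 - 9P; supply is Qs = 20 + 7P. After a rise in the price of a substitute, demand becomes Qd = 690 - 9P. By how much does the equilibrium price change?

Original equilibrium: P* = 38, Q* = 286.
New equilibrium: 690 - 9P = 20 + 7P, so 670 = 16P and P' = 41.875; Q' = 690 − 9(41.875) = 313.125.
Change in price: 41.875 − 38 = 3.875.

ΔP = 3.875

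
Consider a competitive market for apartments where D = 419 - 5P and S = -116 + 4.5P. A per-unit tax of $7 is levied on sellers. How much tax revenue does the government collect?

Pre-tax equilibrium: P* = 1070/19, Q* = 2611/19.
Tax on sellers shifts supply to S = -116 + 4.5(P − 7) = -147.5 + 4.5P.
419 - 5P = -147.5 + 4.5P gives buyer price Pb = 1133/19; sellers receive Ps = 1133/19 − 7 = 1000/19.
New quantity: Q = 419 − 5(1133/19) = 2296/19.
Revenue = 7 × 2296/19 = 16072/19.

Tax revenue = 16072/19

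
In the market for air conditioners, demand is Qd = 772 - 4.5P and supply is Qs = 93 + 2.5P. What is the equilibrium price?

Set Qd = Qs: 772 - 4.5P = 93 + 2.5P.
679 = 7P, so P* = 97.
Q* = 772 − 4.5(97) = 335.5.

P* = 97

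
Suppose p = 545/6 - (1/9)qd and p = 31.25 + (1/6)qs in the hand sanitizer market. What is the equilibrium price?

p* = 67

Set the two price expressions equal: 545/6 - (1/9)q = 31.25 + (1/6)q.
715/12 = (5/18)q, so q* = 214.5.
p* = 545/6 − (1/9)(214.5) = 67.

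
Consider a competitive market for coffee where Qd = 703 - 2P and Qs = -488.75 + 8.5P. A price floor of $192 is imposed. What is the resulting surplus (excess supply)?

Equilibrium price would be P* = 113.5, so the floor at 192 binds.
At P = 192: Qd = 319, Qs = 1143.25.
Surplus = 1143.25 − 319 = 824.25.

Surplus = 824.25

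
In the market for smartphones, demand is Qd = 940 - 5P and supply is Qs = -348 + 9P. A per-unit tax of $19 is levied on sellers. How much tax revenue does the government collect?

Pre-tax equilibrium: P* = 92, Q* = 480.
Tax on sellers shifts supply to Qs = -348 + 9(P − 19) = -519 + 9P.
940 - 5P = -519 + 9P gives buyer price Pb = 1459/14; sellers receive Ps = 1459/14 − 19 = 1193/14.
New quantity: Q = 940 − 5(1459/14) = 5865/14.
Revenue = 19 × 5865/14 = 111435/14.

Tax revenue = 111435/14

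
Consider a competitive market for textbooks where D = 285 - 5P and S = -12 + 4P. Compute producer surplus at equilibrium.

Producer surplus = 1800

Equilibrium: 285 - 5P = -12 + 4P gives P* = 33, Q* = 120.
Supply starts at P = 3 (where S = 0).
PS = ½(33 − 3)(120) = 1800.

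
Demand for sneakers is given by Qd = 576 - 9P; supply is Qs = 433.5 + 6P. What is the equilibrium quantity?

Set Qd = Qs: 576 - 9P = 433.5 + 6P.
142.5 = 15P, so P* = 9.5.
Q* = 576 − 9(9.5) = 490.5.

Q* = 490.5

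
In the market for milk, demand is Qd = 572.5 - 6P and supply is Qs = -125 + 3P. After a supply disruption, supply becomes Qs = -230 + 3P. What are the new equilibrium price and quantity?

P' = 535/6, Q' = 37.5

Original equilibrium: P* = 77.5, Q* = 107.5.
New equilibrium: 572.5 - 6P = -230 + 3P, so 802.5 = 9P and P' = 535/6; Q' = 572.5 − 6(535/6) = 37.5.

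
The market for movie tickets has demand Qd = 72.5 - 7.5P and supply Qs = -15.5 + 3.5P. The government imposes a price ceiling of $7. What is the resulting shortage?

Shortage = 11

Equilibrium price would be P* = 8, so the ceiling at 7 binds.
At P = 7: Qd = 72.5 − 7.5(7) = 20, Qs = -15.5 + 3.5(7) = 9.
Shortage = 20 − 9 = 11.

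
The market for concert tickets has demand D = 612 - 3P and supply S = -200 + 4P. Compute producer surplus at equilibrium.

Producer surplus = 8712

Equilibrium: 612 - 3P = -200 + 4P gives P* = 116, Q* = 264.
Supply starts at P = 50 (where S = 0).
PS = ½(116 − 50)(264) = 8712.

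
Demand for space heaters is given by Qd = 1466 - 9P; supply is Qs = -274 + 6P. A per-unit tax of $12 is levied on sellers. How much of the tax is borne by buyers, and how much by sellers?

Buyers bear $4.8, sellers bear $7.2

Pre-tax equilibrium: P* = 116, Q* = 422.
Tax on sellers shifts supply to Qs = -274 + 6(P − 12) = -346 + 6P.
1466 - 9P = -346 + 6P gives buyer price Pb = 120.8; sellers receive Ps = 120.8 − 12 = 108.8.
New quantity: Q = 1466 − 9(120.8) = 378.8.
Buyer burden = 120.8 − 116 = 4.8; seller burden = 116 − 108.8 = 7.2.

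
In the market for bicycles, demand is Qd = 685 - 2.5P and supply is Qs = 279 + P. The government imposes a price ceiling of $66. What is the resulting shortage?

Shortage = 175

Equilibrium price would be P* = 116, so the ceiling at 66 binds.
At P = 66: Qd = 685 − 2.5(66) = 520, Qs = 279 + 1(66) = 345.
Shortage = 520 − 345 = 175.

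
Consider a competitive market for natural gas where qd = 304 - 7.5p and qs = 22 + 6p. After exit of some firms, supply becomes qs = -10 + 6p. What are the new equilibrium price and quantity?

Original equilibrium: p* = 188/9, q* = 442/3.
New equilibrium: 304 - 7.5p = -10 + 6p, so 314 = 13.5p and p' = 628/27; q' = 304 − 7.5(628/27) = 1166/9.

p' = 628/27, q' = 1166/9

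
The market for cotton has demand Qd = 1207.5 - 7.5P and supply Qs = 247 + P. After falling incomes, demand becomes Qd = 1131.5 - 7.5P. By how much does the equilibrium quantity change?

ΔQ = -152/17

Original equilibrium: P* = 113, Q* = 360.
New equilibrium: 1131.5 - 7.5P = 247 + P, so 884.5 = 8.5P and P' = 1769/17; Q' = 1131.5 − 7.5(1769/17) = 5968/17.
Change in quantity: 5968/17 − 360 = -152/17.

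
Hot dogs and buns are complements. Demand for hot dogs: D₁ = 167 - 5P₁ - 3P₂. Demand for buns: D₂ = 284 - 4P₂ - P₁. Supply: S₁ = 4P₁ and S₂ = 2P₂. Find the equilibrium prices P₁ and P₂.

Market 1: 167 - 5P₁ - 3P₂ = 4P₁ → 9P₁ + 3P₂ = 167.
Market 2: 6P₂ + P₁ = 284.
Eliminating P₂: 6×(1) − 3×(2) gives 51P₁ = 150, so P₁ = 50/17.
Back-substitute into (2): P₂ = (284 − 1×50/17) / 6 = 2389/51.

P₁ = 50/17, P₂ = 2389/51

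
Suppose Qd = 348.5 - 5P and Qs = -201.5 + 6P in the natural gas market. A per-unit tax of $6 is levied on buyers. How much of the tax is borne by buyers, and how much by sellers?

Pre-tax equilibrium: P* = 50, Q* = 98.5.
Tax on buyers shifts demand to Qd = 348.5 − 5(P + 6) = 318.5 - 5P.
318.5 - 5P = -201.5 + 6P gives seller price Ps = 520/11; buyers pay Pb = 520/11 + 6 = 586/11.
New quantity: Q = 348.5 − 5(586/11) = 1807/22.
Buyer burden = 586/11 − 50 = 36/11; seller burden = 50 − 520/11 = 30/11.

Buyers bear 36/11, sellers bear 30/11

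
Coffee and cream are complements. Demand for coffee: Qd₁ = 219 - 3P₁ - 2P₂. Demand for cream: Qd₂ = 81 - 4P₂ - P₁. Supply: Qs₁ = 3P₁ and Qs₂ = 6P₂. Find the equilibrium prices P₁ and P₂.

Market 1: 219 - 3P₁ - 2P₂ = 3P₁ → 6P₁ + 2P₂ = 219.
Market 2: 10P₂ + P₁ = 81.
Eliminating P₂: 10×(1) − 2×(2) gives 58P₁ = 2028, so P₁ = 1014/29.
Back-substitute into (2): P₂ = (81 − 1×1014/29) / 10 = 267/58.

P₁ = 1014/29, P₂ = 267/58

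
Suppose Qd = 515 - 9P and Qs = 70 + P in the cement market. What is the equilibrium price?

Set Qd = Qs: 515 - 9P = 70 + P.
445 = 10P, so P* = 44.5.
Q* = 515 − 9(44.5) = 114.5.

P* = 44.5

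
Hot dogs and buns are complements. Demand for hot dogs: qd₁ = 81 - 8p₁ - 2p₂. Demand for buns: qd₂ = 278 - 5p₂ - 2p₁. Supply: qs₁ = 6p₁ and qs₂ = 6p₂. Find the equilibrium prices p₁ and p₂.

p₁ = 67/30, p₂ = 373/15

Market 1: 81 - 8p₁ - 2p₂ = 6p₁ → 14p₁ + 2p₂ = 81.
Market 2: 11p₂ + 2p₁ = 278.
Eliminating p₂: 11×(1) − 2×(2) gives 150p₁ = 335, so p₁ = 67/30.
Back-substitute into (2): p₂ = (278 − 2×67/30) / 11 = 373/15.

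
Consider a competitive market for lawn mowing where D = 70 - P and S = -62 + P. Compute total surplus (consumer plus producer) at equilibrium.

Total surplus = 16

Equilibrium: 70 - P = -62 + P gives P* = 66, Q* = 4.
Demand choke price: P = 70; supply starts at P = 62.
CS = ½(70 − 66)(4) = 8; PS = ½(66 − 62)(4) = 8.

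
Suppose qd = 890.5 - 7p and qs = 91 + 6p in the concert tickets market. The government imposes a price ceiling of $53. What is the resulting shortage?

Equilibrium price would be p* = 61.5, so the ceiling at 53 binds.
At p = 53: qd = 890.5 − 7(53) = 519.5, qs = 91 + 6(53) = 409.
Shortage = 519.5 − 409 = 110.5.

Shortage = 110.5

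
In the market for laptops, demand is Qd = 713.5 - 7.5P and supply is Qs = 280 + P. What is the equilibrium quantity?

Q* = 331

Set Qd = Qs: 713.5 - 7.5P = 280 + P.
433.5 = 8.5P, so P* = 51.
Q* = 713.5 − 7.5(51) = 331.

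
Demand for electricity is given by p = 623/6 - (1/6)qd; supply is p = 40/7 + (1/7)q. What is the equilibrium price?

Set the two price expressions equal: 623/6 - (1/6)q = 40/7 + (1/7)q.
4121/42 = (13/42)q, so q* = 317.
p* = 623/6 − (1/6)(317) = 51.

p* = 51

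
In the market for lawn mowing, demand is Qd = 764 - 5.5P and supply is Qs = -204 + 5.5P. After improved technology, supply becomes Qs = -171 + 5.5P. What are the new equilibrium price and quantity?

P' = 85, Q' = 296.5

Original equilibrium: P* = 88, Q* = 280.
New equilibrium: 764 - 5.5P = -171 + 5.5P, so 935 = 11P and P' = 85; Q' = 764 − 5.5(85) = 296.5.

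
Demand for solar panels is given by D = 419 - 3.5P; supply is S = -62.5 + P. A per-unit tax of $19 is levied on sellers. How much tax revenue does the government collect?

Pre-tax equilibrium: P* = 107, Q* = 44.5.
Tax on sellers shifts supply to S = -62.5 + 1(P − 19) = -81.5 + P.
419 - 3.5P = -81.5 + P gives buyer price Pb = 1001/9; sellers receive Ps = 1001/9 − 19 = 830/9.
New quantity: Q = 419 − 3.5(1001/9) = 535/18.
Revenue = 19 × 535/18 = 10165/18.

Tax revenue = 10165/18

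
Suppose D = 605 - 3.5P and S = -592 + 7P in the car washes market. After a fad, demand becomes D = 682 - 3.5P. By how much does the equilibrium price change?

ΔP = 22/3

Original equilibrium: P* = 114, Q* = 206.
New equilibrium: 682 - 3.5P = -592 + 7P, so 1274 = 10.5P and P' = 364/3; Q' = 682 − 3.5(364/3) = 772/3.
Change in price: 364/3 − 114 = 22/3.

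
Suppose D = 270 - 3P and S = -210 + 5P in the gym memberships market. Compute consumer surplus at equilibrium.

Equilibrium: 270 - 3P = -210 + 5P gives P* = 60, Q* = 90.
Demand choke price (D = 0): P = 90.
CS = ½(90 − 60)(90) = 1350.

Consumer surplus = 1350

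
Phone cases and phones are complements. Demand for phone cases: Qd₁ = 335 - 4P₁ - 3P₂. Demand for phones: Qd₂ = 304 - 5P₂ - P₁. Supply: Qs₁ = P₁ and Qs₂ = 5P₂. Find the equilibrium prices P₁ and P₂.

P₁ = 2438/47, P₂ = 1185/47

Market 1: 335 - 4P₁ - 3P₂ = P₁ → 5P₁ + 3P₂ = 335.
Market 2: 10P₂ + P₁ = 304.
Eliminating P₂: 10×(1) − 3×(2) gives 47P₁ = 2438, so P₁ = 2438/47.
Back-substitute into (2): P₂ = (304 − 1×2438/47) / 10 = 1185/47.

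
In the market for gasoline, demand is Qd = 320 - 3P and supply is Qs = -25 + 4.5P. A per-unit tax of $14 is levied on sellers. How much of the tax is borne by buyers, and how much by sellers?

Pre-tax equilibrium: P* = 46, Q* = 182.
Tax on sellers shifts supply to Qs = -25 + 4.5(P − 14) = -88 + 4.5P.
320 - 3P = -88 + 4.5P gives buyer price Pb = 54.4; sellers receive Ps = 54.4 − 14 = 40.4.
New quantity: Q = 320 − 3(54.4) = 156.8.
Buyer burden = 54.4 − 46 = 8.4; seller burden = 46 − 40.4 = 5.6.

Buyers bear $8.4, sellers bear $5.6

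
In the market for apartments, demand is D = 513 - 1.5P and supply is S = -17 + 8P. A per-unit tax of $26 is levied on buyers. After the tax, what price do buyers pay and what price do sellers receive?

Pre-tax equilibrium: P* = 1060/19, Q* = 8157/19.
Tax on buyers shifts demand to D = 513 − 1.5(P + 26) = 474 - 1.5P.
474 - 1.5P = -17 + 8P gives seller price Ps = 982/19; buyers pay Pb = 982/19 + 26 = 1476/19.
New quantity: Q = 513 − 1.5(1476/19) = 7533/19.

Buyers pay 1476/19, sellers receive 982/19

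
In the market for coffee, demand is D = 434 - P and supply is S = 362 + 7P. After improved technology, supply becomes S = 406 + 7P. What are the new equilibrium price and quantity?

Original equilibrium: P* = 9, Q* = 425.
New equilibrium: 434 - P = 406 + 7P, so 28 = 8P and P' = 3.5; Q' = 434 − 1(3.5) = 430.5.

P' = 3.5, Q' = 430.5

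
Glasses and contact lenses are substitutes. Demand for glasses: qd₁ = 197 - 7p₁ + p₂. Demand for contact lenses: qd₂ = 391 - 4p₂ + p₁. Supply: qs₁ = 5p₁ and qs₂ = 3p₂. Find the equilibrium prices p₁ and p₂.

p₁ = 1770/83, p₂ = 4889/83

Market 1: 197 - 7p₁ + p₂ = 5p₁ → 12p₁ - p₂ = 197.
Market 2: 7p₂ - p₁ = 391.
Eliminating p₂: 7×(1) + 1×(2) gives 83p₁ = 1770, so p₁ = 1770/83.
Back-substitute into (2): p₂ = (391 + 1×1770/83) / 7 = 4889/83.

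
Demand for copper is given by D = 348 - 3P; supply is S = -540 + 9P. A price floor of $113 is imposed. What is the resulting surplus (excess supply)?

Surplus = 468

Equilibrium price would be P* = 74, so the floor at 113 binds.
At P = 113: D = 9, S = 477.
Surplus = 477 − 9 = 468.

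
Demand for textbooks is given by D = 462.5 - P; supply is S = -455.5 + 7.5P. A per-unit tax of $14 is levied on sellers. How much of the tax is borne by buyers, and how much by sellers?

Buyers bear 210/17, sellers bear 28/17

Pre-tax equilibrium: P* = 108, Q* = 354.5.
Tax on sellers shifts supply to S = -455.5 + 7.5(P − 14) = -560.5 + 7.5P.
462.5 - P = -560.5 + 7.5P gives buyer price Pb = 2046/17; sellers receive Ps = 2046/17 − 14 = 1808/17.
New quantity: Q = 462.5 − 1(2046/17) = 11633/34.
Buyer burden = 2046/17 − 108 = 210/17; seller burden = 108 − 1808/17 = 28/17.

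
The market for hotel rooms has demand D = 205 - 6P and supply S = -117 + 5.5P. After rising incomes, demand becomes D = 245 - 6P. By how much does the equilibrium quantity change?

Original equilibrium: P* = 28, Q* = 37.
New equilibrium: 245 - 6P = -117 + 5.5P, so 362 = 11.5P and P' = 724/23; Q' = 245 − 6(724/23) = 1291/23.
Change in quantity: 1291/23 − 37 = 440/23.

ΔQ = 440/23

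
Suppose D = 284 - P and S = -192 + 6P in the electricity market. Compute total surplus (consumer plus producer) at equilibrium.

Equilibrium: 284 - P = -192 + 6P gives P* = 68, Q* = 216.
Demand choke price: P = 284; supply starts at P = 32.
CS = ½(284 − 68)(216) = 23328; PS = ½(68 − 32)(216) = 3888.

Total surplus = 27216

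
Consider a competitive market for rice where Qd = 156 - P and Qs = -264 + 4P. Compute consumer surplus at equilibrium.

Equilibrium: 156 - P = -264 + 4P gives P* = 84, Q* = 72.
Demand choke price (Qd = 0): P = 156.
CS = ½(156 − 84)(72) = 2592.

Consumer surplus = 2592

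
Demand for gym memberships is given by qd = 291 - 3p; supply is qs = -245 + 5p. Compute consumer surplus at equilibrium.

Equilibrium: 291 - 3p = -245 + 5p gives p* = 67, q* = 90.
Demand choke price (qd = 0): p = 97.
CS = ½(97 − 67)(90) = 1350.

Consumer surplus = 1350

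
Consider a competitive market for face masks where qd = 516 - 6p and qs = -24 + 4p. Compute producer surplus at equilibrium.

Producer surplus = 4608

Equilibrium: 516 - 6p = -24 + 4p gives p* = 54, q* = 192.
Supply starts at p = 6 (where qs = 0).
PS = ½(54 − 6)(192) = 4608.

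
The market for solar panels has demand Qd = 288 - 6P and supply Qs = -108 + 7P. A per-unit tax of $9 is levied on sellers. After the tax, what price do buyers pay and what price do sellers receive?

Pre-tax equilibrium: P* = 396/13, Q* = 1368/13.
Tax on sellers shifts supply to Qs = -108 + 7(P − 9) = -171 + 7P.
288 - 6P = -171 + 7P gives buyer price Pb = 459/13; sellers receive Ps = 459/13 − 9 = 342/13.
New quantity: Q = 288 − 6(459/13) = 990/13.

Buyers pay 459/13, sellers receive 342/13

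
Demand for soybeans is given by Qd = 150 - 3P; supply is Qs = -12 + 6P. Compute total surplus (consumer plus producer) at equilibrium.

Total surplus = 2304

Equilibrium: 150 - 3P = -12 + 6P gives P* = 18, Q* = 96.
Demand choke price: P = 50; supply starts at P = 2.
CS = ½(50 − 18)(96) = 1536; PS = ½(18 − 2)(96) = 768.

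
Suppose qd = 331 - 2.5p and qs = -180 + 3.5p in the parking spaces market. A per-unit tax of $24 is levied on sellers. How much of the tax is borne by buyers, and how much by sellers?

Buyers bear $14, sellers bear $10

Pre-tax equilibrium: p* = 511/6, q* = 1417/12.
Tax on sellers shifts supply to qs = -180 + 3.5(p − 24) = -264 + 3.5p.
331 - 2.5p = -264 + 3.5p gives buyer price pb = 595/6; sellers receive ps = 595/6 − 24 = 451/6.
New quantity: q = 331 − 2.5(595/6) = 997/12.
Buyer burden = 595/6 − 511/6 = 14; seller burden = 511/6 − 451/6 = 10.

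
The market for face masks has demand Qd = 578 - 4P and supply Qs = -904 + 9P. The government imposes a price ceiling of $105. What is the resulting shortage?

Shortage = 117

Equilibrium price would be P* = 114, so the ceiling at 105 binds.
At P = 105: Qd = 578 − 4(105) = 158, Qs = -904 + 9(105) = 41.
Shortage = 158 − 41 = 117.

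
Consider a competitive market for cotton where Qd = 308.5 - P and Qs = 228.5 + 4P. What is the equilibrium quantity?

Set Qd = Qs: 308.5 - P = 228.5 + 4P.
80 = 5P, so P* = 16.
Q* = 308.5 − 1(16) = 292.5.

Q* = 292.5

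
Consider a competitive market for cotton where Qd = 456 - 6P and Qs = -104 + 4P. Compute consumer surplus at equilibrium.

Equilibrium: 456 - 6P = -104 + 4P gives P* = 56, Q* = 120.
Demand choke price (Qd = 0): P = 76.
CS = ½(76 − 56)(120) = 1200.

Consumer surplus = 1200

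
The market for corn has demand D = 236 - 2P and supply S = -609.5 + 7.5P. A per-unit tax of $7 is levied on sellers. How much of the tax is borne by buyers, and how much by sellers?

Buyers bear 105/19, sellers bear 28/19

Pre-tax equilibrium: P* = 89, Q* = 58.
Tax on sellers shifts supply to S = -609.5 + 7.5(P − 7) = -662 + 7.5P.
236 - 2P = -662 + 7.5P gives buyer price Pb = 1796/19; sellers receive Ps = 1796/19 − 7 = 1663/19.
New quantity: Q = 236 − 2(1796/19) = 892/19.
Buyer burden = 1796/19 − 89 = 105/19; seller burden = 89 − 1663/19 = 28/19.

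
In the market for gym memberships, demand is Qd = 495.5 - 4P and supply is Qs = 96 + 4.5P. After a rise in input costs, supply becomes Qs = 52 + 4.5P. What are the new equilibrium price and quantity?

Original equilibrium: P* = 47, Q* = 307.5.
New equilibrium: 495.5 - 4P = 52 + 4.5P, so 443.5 = 8.5P and P' = 887/17; Q' = 495.5 − 4(887/17) = 9751/34.

P' = 887/17, Q' = 9751/34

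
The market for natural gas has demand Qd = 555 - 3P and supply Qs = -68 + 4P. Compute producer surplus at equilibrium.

Equilibrium: 555 - 3P = -68 + 4P gives P* = 89, Q* = 288.
Supply starts at P = 17 (where Qs = 0).
PS = ½(89 − 17)(288) = 10368.

Producer surplus = 10368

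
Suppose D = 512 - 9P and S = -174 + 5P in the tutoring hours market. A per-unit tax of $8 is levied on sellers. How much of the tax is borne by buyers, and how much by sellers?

Pre-tax equilibrium: P* = 49, Q* = 71.
Tax on sellers shifts supply to S = -174 + 5(P − 8) = -214 + 5P.
512 - 9P = -214 + 5P gives buyer price Pb = 363/7; sellers receive Ps = 363/7 − 8 = 307/7.
New quantity: Q = 512 − 9(363/7) = 317/7.
Buyer burden = 363/7 − 49 = 20/7; seller burden = 49 − 307/7 = 36/7.

Buyers bear 20/7, sellers bear 36/7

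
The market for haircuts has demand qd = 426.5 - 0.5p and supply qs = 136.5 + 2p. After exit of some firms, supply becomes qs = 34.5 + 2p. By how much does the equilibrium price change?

Original equilibrium: p* = 116, q* = 368.5.
New equilibrium: 426.5 - 0.5p = 34.5 + 2p, so 392 = 2.5p and p' = 156.8; q' = 426.5 − 0.5(156.8) = 348.1.
Change in price: 156.8 − 116 = 40.8.

Δp = 40.8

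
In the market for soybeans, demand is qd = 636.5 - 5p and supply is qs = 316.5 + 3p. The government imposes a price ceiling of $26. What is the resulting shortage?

Equilibrium price would be p* = 40, so the ceiling at 26 binds.
At p = 26: qd = 636.5 − 5(26) = 506.5, qs = 316.5 + 3(26) = 394.5.
Shortage = 506.5 − 394.5 = 112.

Shortage = 112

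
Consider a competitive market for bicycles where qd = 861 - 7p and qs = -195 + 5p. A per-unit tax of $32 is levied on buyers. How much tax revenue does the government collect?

Tax revenue = 14560/3

Pre-tax equilibrium: p* = 88, q* = 245.
Tax on buyers shifts demand to qd = 861 − 7(p + 32) = 637 - 7p.
637 - 7p = -195 + 5p gives seller price ps = 208/3; buyers pay pb = 208/3 + 32 = 304/3.
New quantity: q = 861 − 7(304/3) = 455/3.
Revenue = 32 × 455/3 = 14560/3.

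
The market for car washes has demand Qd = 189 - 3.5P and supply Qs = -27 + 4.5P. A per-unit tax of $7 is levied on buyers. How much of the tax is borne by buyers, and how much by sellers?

Pre-tax equilibrium: P* = 27, Q* = 94.5.
Tax on buyers shifts demand to Qd = 189 − 3.5(P + 7) = 164.5 - 3.5P.
164.5 - 3.5P = -27 + 4.5P gives seller price Ps = 23.9375; buyers pay Pb = 23.9375 + 7 = 30.9375.
New quantity: Q = 189 − 3.5(30.9375) = 80.71875.
Buyer burden = 30.9375 − 27 = 3.9375; seller burden = 27 − 23.9375 = 3.0625.

Buyers bear $3.9375, sellers bear $3.0625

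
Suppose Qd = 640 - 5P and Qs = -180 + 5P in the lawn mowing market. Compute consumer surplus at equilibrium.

Consumer surplus = 5290

Equilibrium: 640 - 5P = -180 + 5P gives P* = 82, Q* = 230.
Demand choke price (Qd = 0): P = 128.
CS = ½(128 − 82)(230) = 5290.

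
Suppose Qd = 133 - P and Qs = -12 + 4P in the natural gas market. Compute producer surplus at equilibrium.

Producer surplus = 1352

Equilibrium: 133 - P = -12 + 4P gives P* = 29, Q* = 104.
Supply starts at P = 3 (where Qs = 0).
PS = ½(29 − 3)(104) = 1352.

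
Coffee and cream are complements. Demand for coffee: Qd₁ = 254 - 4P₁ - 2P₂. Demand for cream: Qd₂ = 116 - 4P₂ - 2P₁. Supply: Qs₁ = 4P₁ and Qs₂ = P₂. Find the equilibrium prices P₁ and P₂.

Market 1: 254 - 4P₁ - 2P₂ = 4P₁ → 8P₁ + 2P₂ = 254.
Market 2: 5P₂ + 2P₁ = 116.
Eliminating P₂: 5×(1) − 2×(2) gives 36P₁ = 1038, so P₁ = 173/6.
Back-substitute into (2): P₂ = (116 − 2×173/6) / 5 = 35/3.

P₁ = 173/6, P₂ = 35/3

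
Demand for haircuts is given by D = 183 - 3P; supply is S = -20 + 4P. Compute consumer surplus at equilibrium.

Consumer surplus = 1536

Equilibrium: 183 - 3P = -20 + 4P gives P* = 29, Q* = 96.
Demand choke price (D = 0): P = 61.
CS = ½(61 − 29)(96) = 1536.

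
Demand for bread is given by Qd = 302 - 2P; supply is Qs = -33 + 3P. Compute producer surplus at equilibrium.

Equilibrium: 302 - 2P = -33 + 3P gives P* = 67, Q* = 168.
Supply starts at P = 11 (where Qs = 0).
PS = ½(67 − 11)(168) = 4704.

Producer surplus = 4704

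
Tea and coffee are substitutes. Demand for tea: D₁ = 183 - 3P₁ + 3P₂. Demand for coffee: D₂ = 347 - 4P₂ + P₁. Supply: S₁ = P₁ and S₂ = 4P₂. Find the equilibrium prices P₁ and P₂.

Market 1: 183 - 3P₁ + 3P₂ = P₁ → 4P₁ - 3P₂ = 183.
Market 2: 8P₂ - P₁ = 347.
Eliminating P₂: 8×(1) + 3×(2) gives 29P₁ = 2505, so P₁ = 2505/29.
Back-substitute into (2): P₂ = (347 + 1×2505/29) / 8 = 1571/29.

P₁ = 2505/29, P₂ = 1571/29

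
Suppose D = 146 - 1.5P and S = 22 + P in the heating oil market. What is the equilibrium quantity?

Q* = 71.6

Set D = S: 146 - 1.5P = 22 + P.
124 = 2.5P, so P* = 49.6.
Q* = 146 − 1.5(49.6) = 71.6.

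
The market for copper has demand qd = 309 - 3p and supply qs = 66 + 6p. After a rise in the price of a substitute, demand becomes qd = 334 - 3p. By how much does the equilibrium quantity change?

Δq = 50/3

Original equilibrium: p* = 27, q* = 228.
New equilibrium: 334 - 3p = 66 + 6p, so 268 = 9p and p' = 268/9; q' = 334 − 3(268/9) = 734/3.
Change in quantity: 734/3 − 228 = 50/3.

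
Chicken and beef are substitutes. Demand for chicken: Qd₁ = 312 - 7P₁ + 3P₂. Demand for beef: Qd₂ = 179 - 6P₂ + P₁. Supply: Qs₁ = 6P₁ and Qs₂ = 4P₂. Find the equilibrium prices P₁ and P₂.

Market 1: 312 - 7P₁ + 3P₂ = 6P₁ → 13P₁ - 3P₂ = 312.
Market 2: 10P₂ - P₁ = 179.
Eliminating P₂: 10×(1) + 3×(2) gives 127P₁ = 3657, so P₁ = 3657/127.
Back-substitute into (2): P₂ = (179 + 1×3657/127) / 10 = 2639/127.

P₁ = 3657/127, P₂ = 2639/127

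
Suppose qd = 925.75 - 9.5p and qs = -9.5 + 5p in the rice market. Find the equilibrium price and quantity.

Set qd = qs: 925.75 - 9.5p = -9.5 + 5p.
935.25 = 14.5p, so p* = 64.5.
q* = 925.75 − 9.5(64.5) = 313.

p* = 64.5, q* = 313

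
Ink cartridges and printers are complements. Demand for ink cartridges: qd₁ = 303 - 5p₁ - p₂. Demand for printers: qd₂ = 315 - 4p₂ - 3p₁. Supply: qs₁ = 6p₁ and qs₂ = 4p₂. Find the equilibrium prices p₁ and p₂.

Market 1: 303 - 5p₁ - p₂ = 6p₁ → 11p₁ + p₂ = 303.
Market 2: 8p₂ + 3p₁ = 315.
Eliminating p₂: 8×(1) − 1×(2) gives 85p₁ = 2109, so p₁ = 2109/85.
Back-substitute into (2): p₂ = (315 − 3×2109/85) / 8 = 2556/85.

p₁ = 2109/85, p₂ = 2556/85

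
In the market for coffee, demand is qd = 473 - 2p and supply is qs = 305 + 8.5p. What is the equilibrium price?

p* = 16

Set qd = qs: 473 - 2p = 305 + 8.5p.
168 = 10.5p, so p* = 16.
q* = 473 − 2(16) = 441.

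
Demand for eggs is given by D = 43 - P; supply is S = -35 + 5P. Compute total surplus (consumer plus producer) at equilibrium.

Total surplus = 540

Equilibrium: 43 - P = -35 + 5P gives P* = 13, Q* = 30.
Demand choke price: P = 43; supply starts at P = 7.
CS = ½(43 − 13)(30) = 450; PS = ½(13 − 7)(30) = 90.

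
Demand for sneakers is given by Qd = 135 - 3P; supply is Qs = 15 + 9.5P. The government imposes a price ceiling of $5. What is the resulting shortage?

Shortage = 57.5

Equilibrium price would be P* = 9.6, so the ceiling at 5 binds.
At P = 5: Qd = 135 − 3(5) = 120, Qs = 15 + 9.5(5) = 62.5.
Shortage = 120 − 62.5 = 57.5.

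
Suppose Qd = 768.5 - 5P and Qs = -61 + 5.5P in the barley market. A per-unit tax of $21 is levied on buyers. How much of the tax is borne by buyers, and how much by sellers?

Pre-tax equilibrium: P* = 79, Q* = 373.5.
Tax on buyers shifts demand to Qd = 768.5 − 5(P + 21) = 663.5 - 5P.
663.5 - 5P = -61 + 5.5P gives seller price Ps = 69; buyers pay Pb = 69 + 21 = 90.
New quantity: Q = 768.5 − 5(90) = 318.5.
Buyer burden = 90 − 79 = 11; seller burden = 79 − 69 = 10.

Buyers bear $11, sellers bear $10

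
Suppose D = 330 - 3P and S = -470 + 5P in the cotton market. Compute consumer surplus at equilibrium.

Consumer surplus = 150

Equilibrium: 330 - 3P = -470 + 5P gives P* = 100, Q* = 30.
Demand choke price (D = 0): P = 110.
CS = ½(110 − 100)(30) = 150.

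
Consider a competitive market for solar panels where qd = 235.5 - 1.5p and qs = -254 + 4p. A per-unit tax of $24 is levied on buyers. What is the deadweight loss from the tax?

Deadweight loss = 3456/11

Pre-tax equilibrium: p* = 89, q* = 102.
Tax on buyers shifts demand to qd = 235.5 − 1.5(p + 24) = 199.5 - 1.5p.
199.5 - 1.5p = -254 + 4p gives seller price ps = 907/11; buyers pay pb = 907/11 + 24 = 1171/11.
New quantity: q = 235.5 − 1.5(1171/11) = 834/11.
DWL = ½ × 24 × (102 − 834/11) = 3456/11.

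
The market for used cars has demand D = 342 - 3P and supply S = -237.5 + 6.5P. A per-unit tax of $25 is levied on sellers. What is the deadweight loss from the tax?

Pre-tax equilibrium: P* = 61, Q* = 159.
Tax on sellers shifts supply to S = -237.5 + 6.5(P − 25) = -400 + 6.5P.
342 - 3P = -400 + 6.5P gives buyer price Pb = 1484/19; sellers receive Ps = 1484/19 − 25 = 1009/19.
New quantity: Q = 342 − 3(1484/19) = 2046/19.
DWL = ½ × 25 × (159 − 2046/19) = 24375/38.

Deadweight loss = 24375/38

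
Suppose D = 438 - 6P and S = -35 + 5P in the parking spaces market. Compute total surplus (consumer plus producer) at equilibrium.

Total surplus = 5940

Equilibrium: 438 - 6P = -35 + 5P gives P* = 43, Q* = 180.
Demand choke price: P = 73; supply starts at P = 7.
CS = ½(73 − 43)(180) = 2700; PS = ½(43 − 7)(180) = 3240.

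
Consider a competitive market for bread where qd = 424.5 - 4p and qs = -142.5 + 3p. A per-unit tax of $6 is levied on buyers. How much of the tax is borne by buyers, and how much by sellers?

Buyers bear 18/7, sellers bear 24/7

Pre-tax equilibrium: p* = 81, q* = 100.5.
Tax on buyers shifts demand to qd = 424.5 − 4(p + 6) = 400.5 - 4p.
400.5 - 4p = -142.5 + 3p gives seller price ps = 543/7; buyers pay pb = 543/7 + 6 = 585/7.
New quantity: q = 424.5 − 4(585/7) = 1263/14.
Buyer burden = 585/7 − 81 = 18/7; seller burden = 81 − 543/7 = 24/7.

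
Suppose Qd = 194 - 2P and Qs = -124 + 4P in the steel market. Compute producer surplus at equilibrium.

Producer surplus = 968

Equilibrium: 194 - 2P = -124 + 4P gives P* = 53, Q* = 88.
Supply starts at P = 31 (where Qs = 0).
PS = ½(53 − 31)(88) = 968.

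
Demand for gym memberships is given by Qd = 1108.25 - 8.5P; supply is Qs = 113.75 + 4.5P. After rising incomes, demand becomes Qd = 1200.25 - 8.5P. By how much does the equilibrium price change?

ΔP = 92/13

Original equilibrium: P* = 76.5, Q* = 458.
New equilibrium: 1200.25 - 8.5P = 113.75 + 4.5P, so 1086.5 = 13P and P' = 2173/26; Q' = 1200.25 − 8.5(2173/26) = 6368/13.
Change in price: 2173/26 − 76.5 = 92/13.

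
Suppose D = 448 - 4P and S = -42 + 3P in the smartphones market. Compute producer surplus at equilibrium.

Equilibrium: 448 - 4P = -42 + 3P gives P* = 70, Q* = 168.
Supply starts at P = 14 (where S = 0).
PS = ½(70 − 14)(168) = 4704.

Producer surplus = 4704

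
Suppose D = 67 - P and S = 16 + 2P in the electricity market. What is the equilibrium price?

P* = 17

Set D = S: 67 - P = 16 + 2P.
51 = 3P, so P* = 17.
Q* = 67 − 1(17) = 50.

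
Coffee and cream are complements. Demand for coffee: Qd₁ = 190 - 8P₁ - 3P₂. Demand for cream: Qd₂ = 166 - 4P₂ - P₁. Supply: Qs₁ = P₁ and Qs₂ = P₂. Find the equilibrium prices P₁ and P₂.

Market 1: 190 - 8P₁ - 3P₂ = P₁ → 9P₁ + 3P₂ = 190.
Market 2: 5P₂ + P₁ = 166.
Eliminating P₂: 5×(1) − 3×(2) gives 42P₁ = 452, so P₁ = 226/21.
Back-substitute into (2): P₂ = (166 − 1×226/21) / 5 = 652/21.

P₁ = 226/21, P₂ = 652/21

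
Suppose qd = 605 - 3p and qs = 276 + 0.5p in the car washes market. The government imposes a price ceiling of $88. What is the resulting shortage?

Shortage = 21

Equilibrium price would be p* = 94, so the ceiling at 88 binds.
At p = 88: qd = 605 − 3(88) = 341, qs = 276 + 0.5(88) = 320.
Shortage = 341 − 320 = 21.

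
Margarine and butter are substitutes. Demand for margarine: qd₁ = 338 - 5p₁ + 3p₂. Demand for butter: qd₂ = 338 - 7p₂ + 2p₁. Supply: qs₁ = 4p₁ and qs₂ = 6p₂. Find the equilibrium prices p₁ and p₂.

Market 1: 338 - 5p₁ + 3p₂ = 4p₁ → 9p₁ - 3p₂ = 338.
Market 2: 13p₂ - 2p₁ = 338.
Eliminating p₂: 13×(1) + 3×(2) gives 111p₁ = 5408, so p₁ = 5408/111.
Back-substitute into (2): p₂ = (338 + 2×5408/111) / 13 = 3718/111.

p₁ = 5408/111, p₂ = 3718/111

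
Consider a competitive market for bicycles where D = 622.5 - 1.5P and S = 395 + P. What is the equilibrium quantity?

Q* = 486

Set D = S: 622.5 - 1.5P = 395 + P.
227.5 = 2.5P, so P* = 91.
Q* = 622.5 − 1.5(91) = 486.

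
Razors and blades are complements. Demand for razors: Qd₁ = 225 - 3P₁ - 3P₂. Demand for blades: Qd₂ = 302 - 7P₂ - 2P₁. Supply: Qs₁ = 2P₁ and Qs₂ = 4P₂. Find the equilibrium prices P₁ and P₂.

P₁ = 1569/49, P₂ = 1060/49

Market 1: 225 - 3P₁ - 3P₂ = 2P₁ → 5P₁ + 3P₂ = 225.
Market 2: 11P₂ + 2P₁ = 302.
Eliminating P₂: 11×(1) − 3×(2) gives 49P₁ = 1569, so P₁ = 1569/49.
Back-substitute into (2): P₂ = (302 − 2×1569/49) / 11 = 1060/49.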